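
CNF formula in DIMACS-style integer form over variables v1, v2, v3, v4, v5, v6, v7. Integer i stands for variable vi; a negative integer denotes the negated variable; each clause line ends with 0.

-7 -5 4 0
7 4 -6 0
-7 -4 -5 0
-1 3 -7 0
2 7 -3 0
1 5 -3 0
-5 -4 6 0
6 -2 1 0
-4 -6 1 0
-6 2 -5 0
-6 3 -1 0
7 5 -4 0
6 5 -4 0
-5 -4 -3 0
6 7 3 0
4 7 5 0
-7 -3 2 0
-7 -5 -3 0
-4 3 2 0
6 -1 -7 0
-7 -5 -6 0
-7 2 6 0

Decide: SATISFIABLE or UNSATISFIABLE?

SATISFIABLE

Branch on v1: take v1 = True.
Try v2 = True.
Branch on v3: take v3 = True.
The remaining clauses are satisfied by v4 = False, v5 = False, v6 = True, v7 = True.
So v1=T, v2=T, v3=T, v4=F, v5=F, v6=T, v7=T is a satisfying assignment.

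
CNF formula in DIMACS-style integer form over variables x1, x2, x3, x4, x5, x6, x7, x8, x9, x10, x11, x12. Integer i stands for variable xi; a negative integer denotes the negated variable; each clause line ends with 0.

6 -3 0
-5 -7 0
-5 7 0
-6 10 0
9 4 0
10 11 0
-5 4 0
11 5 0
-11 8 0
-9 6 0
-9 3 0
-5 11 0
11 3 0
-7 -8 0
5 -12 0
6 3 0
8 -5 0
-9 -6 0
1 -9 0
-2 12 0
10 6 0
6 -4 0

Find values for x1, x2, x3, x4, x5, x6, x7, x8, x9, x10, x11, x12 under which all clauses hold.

Pure literal: x2 appears only negated; assign x2 = False.
x10 occurs only positively in the remaining clauses — set x10 = True.
Branch on x1: take x1 = False.
  then x9 is forced to False.
  then x4 is forced to True.
  then x6 is forced to True.
The remaining clauses are satisfied by x3 = False, x5 = False, x7 = False, x8 = True, x11 = True, x12 = False.
Every clause has at least one true literal under this assignment.

x1 = F, x2 = F, x3 = F, x4 = T, x5 = F, x6 = T, x7 = F, x8 = T, x9 = F, x10 = T, x11 = T, x12 = F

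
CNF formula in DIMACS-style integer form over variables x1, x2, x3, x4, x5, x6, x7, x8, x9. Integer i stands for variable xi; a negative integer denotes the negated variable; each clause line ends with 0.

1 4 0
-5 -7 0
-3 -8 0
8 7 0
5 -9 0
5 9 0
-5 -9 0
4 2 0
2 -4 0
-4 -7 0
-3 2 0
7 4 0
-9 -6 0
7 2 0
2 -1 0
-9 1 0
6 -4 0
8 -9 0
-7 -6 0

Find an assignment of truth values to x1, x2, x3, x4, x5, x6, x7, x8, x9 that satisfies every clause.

x1=T, x2=T, x3=F, x4=T, x5=T, x6=T, x7=F, x8=T, x9=F

x2 occurs only positively in the remaining clauses — set x2 = True.
x3 occurs only negated in the remaining clauses — set x3 = False.
Set x1 = True and propagate.
Branch on x4: take x4 = True.
  then x7 is forced to False.
  then x8 is forced to True.
  then x6 is forced to True.
  then x9 is forced to False.
  then x5 is forced to True.
Check each clause:
  1. (x1 OR x4) — x1 is true.
  2. (NOT x5 OR NOT x7) — NOT x7 is true.
  3. (NOT x8 OR NOT x3) — NOT x3 is true.
  4. (x7 OR x8) — x8 is true.
  5. (x5 OR NOT x9) — x5 is true.
  6. (x5 OR x9) — x5 is true.
  7. (NOT x9 OR NOT x5) — NOT x9 is true.
  8. (x2 OR x4) — x2 is true.
  9. (x2 OR NOT x4) — x2 is true.
  10. (NOT x7 OR NOT x4) — NOT x7 is true.
  11. (NOT x3 OR x2) — x2 is true.
  12. (x4 OR x7) — x4 is true.
  13. (NOT x6 OR NOT x9) — NOT x9 is true.
  14. (x2 OR x7) — x2 is true.
  15. (NOT x1 OR x2) — x2 is true.
  16. (x1 OR NOT x9) — x1 is true.
  17. (x6 OR NOT x4) — x6 is true.
  18. (x8 OR NOT x9) — x8 is true.
  19. (NOT x6 OR NOT x7) — NOT x7 is true.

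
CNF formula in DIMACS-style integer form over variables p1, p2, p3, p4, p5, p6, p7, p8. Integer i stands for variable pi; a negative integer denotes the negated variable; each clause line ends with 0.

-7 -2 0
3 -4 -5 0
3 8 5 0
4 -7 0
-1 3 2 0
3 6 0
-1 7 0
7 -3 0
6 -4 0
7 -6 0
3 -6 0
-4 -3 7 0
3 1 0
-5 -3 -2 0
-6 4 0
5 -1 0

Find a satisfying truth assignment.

p1 = F, p2 = F, p3 = T, p4 = T, p5 = F, p6 = T, p7 = T, p8 = F

Try p1 = False.
  then p3 is forced to True.
  then p7 is forced to True.
  then p2 is forced to False.
  then p4 is forced to True.
  then p6 is forced to True.
p5, p8 are now unconstrained; take p5 = False, p8 = False.
Every clause has at least one true literal under this assignment.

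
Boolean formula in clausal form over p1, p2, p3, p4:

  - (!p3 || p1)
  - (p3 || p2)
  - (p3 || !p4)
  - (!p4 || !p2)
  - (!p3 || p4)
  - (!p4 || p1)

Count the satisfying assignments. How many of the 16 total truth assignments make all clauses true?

3

Satisfying assignments:
  p1=F p2=T p3=F p4=F
  p1=T p2=F p3=T p4=T
  p1=T p2=T p3=F p4=F
That's 3 in total.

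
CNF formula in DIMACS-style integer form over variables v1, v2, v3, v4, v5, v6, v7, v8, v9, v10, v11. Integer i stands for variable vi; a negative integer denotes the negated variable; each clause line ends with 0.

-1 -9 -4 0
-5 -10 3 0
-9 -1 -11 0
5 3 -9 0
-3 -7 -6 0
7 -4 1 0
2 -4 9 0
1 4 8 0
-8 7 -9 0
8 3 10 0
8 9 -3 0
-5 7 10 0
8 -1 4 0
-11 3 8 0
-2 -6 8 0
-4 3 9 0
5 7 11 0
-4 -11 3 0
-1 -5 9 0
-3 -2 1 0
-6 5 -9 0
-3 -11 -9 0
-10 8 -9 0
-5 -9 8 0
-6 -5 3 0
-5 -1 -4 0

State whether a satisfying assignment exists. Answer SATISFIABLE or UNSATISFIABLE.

SATISFIABLE

Pure literal: v6 appears only negated; assign v6 = False.
Set v1 = False and propagate.
Set v2 = False and propagate.
Branch on v3: take v3 = True.
For the remaining variables, v4 = False, v5 = True, v7 = False, v8 = True, v9 = False, v10 = True, v11 = True works.
So v1=F, v2=F, v3=T, v4=F, v5=T, v6=F, v7=F, v8=T, v9=F, v10=T, v11=T is a satisfying assignment.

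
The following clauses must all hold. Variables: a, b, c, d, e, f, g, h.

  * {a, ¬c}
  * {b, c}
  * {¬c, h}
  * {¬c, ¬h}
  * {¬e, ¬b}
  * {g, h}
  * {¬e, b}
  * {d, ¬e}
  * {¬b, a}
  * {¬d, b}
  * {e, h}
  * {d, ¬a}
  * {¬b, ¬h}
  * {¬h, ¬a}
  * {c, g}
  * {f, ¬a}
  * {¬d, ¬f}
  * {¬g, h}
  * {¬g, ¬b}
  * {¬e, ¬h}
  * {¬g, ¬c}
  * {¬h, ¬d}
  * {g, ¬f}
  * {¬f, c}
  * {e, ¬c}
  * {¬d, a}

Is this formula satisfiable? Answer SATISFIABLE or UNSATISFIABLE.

h = True:
  propagation gives c=False, b=True; an empty clause results — contradiction.
h = False:
  propagation gives c=False, b=True, e=False; an empty clause results — contradiction.
Every branch closes, so no satisfying assignment exists.

UNSATISFIABLE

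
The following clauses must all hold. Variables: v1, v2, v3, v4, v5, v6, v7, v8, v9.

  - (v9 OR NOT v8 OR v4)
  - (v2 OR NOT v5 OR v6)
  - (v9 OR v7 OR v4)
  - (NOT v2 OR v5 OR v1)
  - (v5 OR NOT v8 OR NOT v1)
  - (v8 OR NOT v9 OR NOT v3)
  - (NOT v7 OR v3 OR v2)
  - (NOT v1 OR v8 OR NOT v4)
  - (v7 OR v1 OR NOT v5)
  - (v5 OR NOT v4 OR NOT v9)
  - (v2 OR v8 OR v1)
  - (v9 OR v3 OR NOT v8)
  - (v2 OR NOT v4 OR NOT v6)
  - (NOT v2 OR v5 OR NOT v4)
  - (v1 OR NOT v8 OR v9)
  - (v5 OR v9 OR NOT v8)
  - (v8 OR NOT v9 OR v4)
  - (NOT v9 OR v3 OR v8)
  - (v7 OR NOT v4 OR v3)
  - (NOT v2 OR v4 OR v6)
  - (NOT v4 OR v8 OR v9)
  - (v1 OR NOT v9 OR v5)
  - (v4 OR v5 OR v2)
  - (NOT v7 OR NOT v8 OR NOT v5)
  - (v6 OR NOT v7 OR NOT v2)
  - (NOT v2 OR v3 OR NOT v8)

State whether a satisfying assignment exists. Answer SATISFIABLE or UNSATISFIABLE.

Set v1 = True and propagate.
The remaining clauses are satisfied by v2 = True, v3 = True, v4 = True, v5 = True, v6 = False, v7 = False, v8 = True, v9 = True.
Every clause has at least one true literal under this assignment.
So v1=T, v2=T, v3=T, v4=T, v5=T, v6=F, v7=F, v8=T, v9=T is a satisfying assignment.

SATISFIABLE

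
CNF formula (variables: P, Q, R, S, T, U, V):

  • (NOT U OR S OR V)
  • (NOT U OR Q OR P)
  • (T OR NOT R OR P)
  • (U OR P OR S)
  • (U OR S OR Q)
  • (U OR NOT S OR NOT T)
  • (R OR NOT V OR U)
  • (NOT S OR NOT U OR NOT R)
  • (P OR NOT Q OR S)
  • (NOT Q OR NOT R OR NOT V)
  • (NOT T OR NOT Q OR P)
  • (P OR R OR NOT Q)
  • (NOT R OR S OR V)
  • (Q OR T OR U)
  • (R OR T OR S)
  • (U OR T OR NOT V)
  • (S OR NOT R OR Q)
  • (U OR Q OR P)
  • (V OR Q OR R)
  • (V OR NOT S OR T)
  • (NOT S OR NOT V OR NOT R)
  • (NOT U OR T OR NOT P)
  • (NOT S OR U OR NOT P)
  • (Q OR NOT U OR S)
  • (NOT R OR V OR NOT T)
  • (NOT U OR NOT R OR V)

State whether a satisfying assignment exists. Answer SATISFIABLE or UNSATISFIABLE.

SATISFIABLE

Try P = True.
For the remaining variables, Q = True, R = False, S = True, T = True, U = True, V = False works.
So P=True  Q=True  R=False  S=True  T=True  U=True  V=False is a satisfying assignment.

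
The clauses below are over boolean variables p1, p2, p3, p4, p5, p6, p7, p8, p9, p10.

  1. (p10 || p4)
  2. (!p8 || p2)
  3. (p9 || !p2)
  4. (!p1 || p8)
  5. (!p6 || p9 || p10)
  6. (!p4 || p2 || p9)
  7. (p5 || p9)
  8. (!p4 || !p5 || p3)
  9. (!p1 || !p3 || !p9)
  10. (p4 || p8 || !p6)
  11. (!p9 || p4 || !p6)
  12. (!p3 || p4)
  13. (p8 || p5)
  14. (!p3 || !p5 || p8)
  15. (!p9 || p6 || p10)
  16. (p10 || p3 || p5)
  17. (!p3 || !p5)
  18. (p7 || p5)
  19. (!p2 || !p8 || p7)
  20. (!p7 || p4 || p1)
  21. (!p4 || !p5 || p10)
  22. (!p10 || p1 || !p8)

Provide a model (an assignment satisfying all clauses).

p1 = F, p2 = F, p3 = F, p4 = F, p5 = T, p6 = F, p7 = F, p8 = F, p9 = T, p10 = T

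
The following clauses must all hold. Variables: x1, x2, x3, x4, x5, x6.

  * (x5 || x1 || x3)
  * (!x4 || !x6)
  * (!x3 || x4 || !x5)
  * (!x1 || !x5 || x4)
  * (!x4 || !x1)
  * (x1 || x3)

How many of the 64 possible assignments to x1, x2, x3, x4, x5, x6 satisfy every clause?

Split on x1, then x4.
  x1=1, x4=1: a clause becomes empty — 0.
  x1=1, x4=0: forces x5=0; x2, x3, x6 free → 2^3 = 8.
  x1=0, x4=1: remaining (x2,x3,x5,x6) ∈ {(0,1,0,0); (0,1,1,0); (1,1,0,0); (1,1,1,0)} — 4.
  x1=0, x4=0: remaining (x2,x3,x5,x6) ∈ {(0,1,0,0); (0,1,0,1); (1,1,0,0); (1,1,0,1)} — 4.
Total: 0 + 8 + 4 + 4 = 16.

16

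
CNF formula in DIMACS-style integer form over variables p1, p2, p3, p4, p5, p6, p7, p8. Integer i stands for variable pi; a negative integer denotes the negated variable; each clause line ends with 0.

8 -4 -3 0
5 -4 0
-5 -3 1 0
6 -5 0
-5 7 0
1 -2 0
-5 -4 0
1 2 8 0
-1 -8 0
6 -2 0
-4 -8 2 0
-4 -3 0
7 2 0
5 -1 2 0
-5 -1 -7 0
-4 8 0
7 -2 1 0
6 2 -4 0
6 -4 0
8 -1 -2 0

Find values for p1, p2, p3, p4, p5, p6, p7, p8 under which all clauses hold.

p1=0  p2=0  p3=0  p4=0  p5=0  p6=0  p7=1  p8=1

Pure literal: p3 appears only negated; assign p3 = False.
Pure literal: p4 appears only negated; assign p4 = False.
Try p1 = False.
  then p2 is forced to False.
  then p8 is forced to True.
  then p7 is forced to True.
For the remaining variables, p5 = False, p6 = False works.
Every clause has at least one true literal under this assignment.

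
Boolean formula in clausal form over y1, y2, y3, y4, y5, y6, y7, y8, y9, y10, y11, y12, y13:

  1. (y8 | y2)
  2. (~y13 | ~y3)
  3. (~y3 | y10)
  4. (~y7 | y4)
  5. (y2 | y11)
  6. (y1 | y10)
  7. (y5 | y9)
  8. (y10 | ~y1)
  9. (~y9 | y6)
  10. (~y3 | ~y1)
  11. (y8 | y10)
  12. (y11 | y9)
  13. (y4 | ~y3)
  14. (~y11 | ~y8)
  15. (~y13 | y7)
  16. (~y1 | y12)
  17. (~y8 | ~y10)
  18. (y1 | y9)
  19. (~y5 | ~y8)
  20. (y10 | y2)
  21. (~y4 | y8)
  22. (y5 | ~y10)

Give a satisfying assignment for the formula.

y2 occurs only positively in the remaining clauses — set y2 = True.
y3 occurs only negated in the remaining clauses — set y3 = False.
Branch on y1: take y1 = False.
  then y10 is forced to True.
  then y8 is forced to False.
  then y9 is forced to True.
  then y6 is forced to True.
  then y4 is forced to False.
  then y7 is forced to False.
  then y13 is forced to False.
  then y5 is forced to True.
y11, y12 are now unconstrained; take y11 = False, y12 = True.

y1=F, y2=T, y3=F, y4=F, y5=T, y6=T, y7=F, y8=F, y9=T, y10=T, y11=F, y12=T, y13=F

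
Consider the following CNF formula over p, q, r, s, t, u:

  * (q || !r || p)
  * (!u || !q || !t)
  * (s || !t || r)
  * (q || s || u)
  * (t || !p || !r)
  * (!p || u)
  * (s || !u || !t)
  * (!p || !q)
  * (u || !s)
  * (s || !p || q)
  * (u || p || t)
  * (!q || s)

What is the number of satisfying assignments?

8

Case analysis on p and q:
  p=T, q=T: a clause becomes empty — 0.
  p=T, q=F: remaining (r,s,t,u) ∈ {(F,T,F,T); (F,T,T,T); (T,T,T,T)} — 3.
  p=F, q=T: remaining (r,s,t,u) ∈ {(F,T,F,T); (T,T,F,T)} — 2.
  p=F, q=F: remaining (r,s,t,u) ∈ {(F,F,F,T); (F,T,F,T); (F,T,T,T)} — 3.
Total: 0 + 3 + 2 + 3 = 8.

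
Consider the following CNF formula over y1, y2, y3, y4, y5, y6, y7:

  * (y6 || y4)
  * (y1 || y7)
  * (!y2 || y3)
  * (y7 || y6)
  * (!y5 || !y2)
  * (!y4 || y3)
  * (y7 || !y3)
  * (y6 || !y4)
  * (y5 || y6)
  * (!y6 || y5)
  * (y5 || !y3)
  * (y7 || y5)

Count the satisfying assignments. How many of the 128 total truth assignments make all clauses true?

The models are:
  y1=F y2=F y3=F y4=F y5=T y6=T y7=T
  y1=F y2=F y3=T y4=F y5=T y6=T y7=T
  y1=F y2=F y3=T y4=T y5=T y6=T y7=T
  y1=T y2=F y3=F y4=F y5=T y6=T y7=F
  y1=T y2=F y3=F y4=F y5=T y6=T y7=T
  y1=T y2=F y3=T y4=F y5=T y6=T y7=T
  y1=T y2=F y3=T y4=T y5=T y6=T y7=T
Count: 7.

7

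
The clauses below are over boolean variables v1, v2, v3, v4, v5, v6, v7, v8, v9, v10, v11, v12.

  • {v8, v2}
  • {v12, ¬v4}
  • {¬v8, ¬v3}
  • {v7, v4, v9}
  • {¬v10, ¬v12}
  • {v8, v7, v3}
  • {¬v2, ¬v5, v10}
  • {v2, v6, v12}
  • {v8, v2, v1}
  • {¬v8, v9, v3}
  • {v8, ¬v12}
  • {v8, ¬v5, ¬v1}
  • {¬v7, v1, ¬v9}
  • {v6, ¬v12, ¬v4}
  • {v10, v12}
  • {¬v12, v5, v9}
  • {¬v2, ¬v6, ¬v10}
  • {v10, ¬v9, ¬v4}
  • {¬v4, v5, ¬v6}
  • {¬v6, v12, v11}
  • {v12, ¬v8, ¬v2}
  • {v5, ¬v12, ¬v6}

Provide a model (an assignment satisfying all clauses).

v1 = F, v2 = T, v3 = F, v4 = F, v5 = F, v6 = F, v7 = T, v8 = F, v9 = F, v10 = T, v11 = T, v12 = F

v11 occurs only positively in the remaining clauses — set v11 = True.
Set v1 = False and propagate.
Set v2 = True and propagate.
The remaining clauses are satisfied by v3 = False, v4 = False, v5 = False, v6 = False, v7 = True, v8 = False, v9 = False, v10 = True, v12 = False.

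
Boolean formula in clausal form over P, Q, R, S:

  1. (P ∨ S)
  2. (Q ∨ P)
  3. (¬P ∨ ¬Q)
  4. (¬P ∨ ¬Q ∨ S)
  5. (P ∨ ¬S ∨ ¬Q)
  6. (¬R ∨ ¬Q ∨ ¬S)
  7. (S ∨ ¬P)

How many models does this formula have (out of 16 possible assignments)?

2

The models are:
  P=1 Q=0 R=0 S=1
  P=1 Q=0 R=1 S=1
That's 2 in total.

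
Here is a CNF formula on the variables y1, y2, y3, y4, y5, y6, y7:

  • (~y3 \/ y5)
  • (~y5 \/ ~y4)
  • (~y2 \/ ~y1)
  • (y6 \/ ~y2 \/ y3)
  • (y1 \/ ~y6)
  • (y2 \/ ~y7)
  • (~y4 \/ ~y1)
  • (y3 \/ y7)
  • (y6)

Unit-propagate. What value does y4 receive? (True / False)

False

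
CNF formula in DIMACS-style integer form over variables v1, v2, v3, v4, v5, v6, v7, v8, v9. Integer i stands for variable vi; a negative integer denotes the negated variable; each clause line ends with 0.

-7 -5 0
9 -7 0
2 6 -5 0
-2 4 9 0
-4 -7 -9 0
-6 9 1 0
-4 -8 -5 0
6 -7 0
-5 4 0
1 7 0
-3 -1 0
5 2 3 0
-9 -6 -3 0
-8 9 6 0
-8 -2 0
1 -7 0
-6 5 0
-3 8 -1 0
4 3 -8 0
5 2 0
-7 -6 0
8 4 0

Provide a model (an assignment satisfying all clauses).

Try v1 = True.
  then v3 is forced to False.
Set v2 = True and propagate.
  then v8 is forced to False.
  then v4 is forced to True.
Try v5 = False.
  then v6 is forced to False.
  then v7 is forced to False.
v9 is now unconstrained; take v9 = False.

v1=True, v2=True, v3=False, v4=True, v5=False, v6=False, v7=False, v8=False, v9=False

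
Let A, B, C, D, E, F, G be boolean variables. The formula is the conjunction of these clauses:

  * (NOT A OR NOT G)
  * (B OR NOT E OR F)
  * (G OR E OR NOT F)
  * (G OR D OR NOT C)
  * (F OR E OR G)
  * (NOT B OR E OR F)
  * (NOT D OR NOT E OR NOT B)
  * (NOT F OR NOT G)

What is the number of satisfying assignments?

16

Split on E, then F.
  E=1, F=1: A free; 4 ways for (B,C,D,G) × 2^1 = 8.
  E=1, F=0: remaining (A,B,C,D,G) ∈ {(0,1,0,0,0); (0,1,0,0,1); (0,1,1,0,1); (1,1,0,0,0)} — 4.
  E=0, F=1: a clause becomes empty — 0.
  E=0, F=0: remaining (A,B,C,D,G) ∈ {(0,0,0,0,1); (0,0,0,1,1); (0,0,1,0,1); (0,0,1,1,1)} — 4.
Total: 8 + 4 + 0 + 4 = 16.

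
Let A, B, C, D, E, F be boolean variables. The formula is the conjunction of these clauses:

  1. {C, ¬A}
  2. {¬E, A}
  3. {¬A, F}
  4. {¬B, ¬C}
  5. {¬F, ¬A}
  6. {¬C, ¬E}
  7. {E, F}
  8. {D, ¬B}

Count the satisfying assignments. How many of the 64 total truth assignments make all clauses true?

5

Satisfying assignments:
  A=F B=F C=F D=F E=F F=T
  A=F B=F C=F D=T E=F F=T
  A=F B=F C=T D=F E=F F=T
  A=F B=F C=T D=T E=F F=T
  A=F B=T C=F D=T E=F F=T
That's 5 in total.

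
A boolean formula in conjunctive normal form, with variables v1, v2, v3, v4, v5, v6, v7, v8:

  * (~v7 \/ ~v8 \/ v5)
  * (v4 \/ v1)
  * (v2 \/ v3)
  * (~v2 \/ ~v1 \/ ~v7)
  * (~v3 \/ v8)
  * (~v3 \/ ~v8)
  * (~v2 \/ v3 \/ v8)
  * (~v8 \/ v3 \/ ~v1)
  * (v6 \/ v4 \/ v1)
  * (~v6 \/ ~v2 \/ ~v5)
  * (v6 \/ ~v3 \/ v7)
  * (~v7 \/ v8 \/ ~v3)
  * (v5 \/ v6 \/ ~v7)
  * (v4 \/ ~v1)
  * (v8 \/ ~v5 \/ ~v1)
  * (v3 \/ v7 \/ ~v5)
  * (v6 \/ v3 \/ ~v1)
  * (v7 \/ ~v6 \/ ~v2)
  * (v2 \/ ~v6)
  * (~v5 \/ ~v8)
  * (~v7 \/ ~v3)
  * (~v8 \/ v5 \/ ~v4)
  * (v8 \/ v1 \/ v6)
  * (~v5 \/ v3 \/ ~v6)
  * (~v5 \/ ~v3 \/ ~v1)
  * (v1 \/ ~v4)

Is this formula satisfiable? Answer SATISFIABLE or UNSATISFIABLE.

UNSATISFIABLE

v3 = True:
  propagation gives v8=True; an empty clause results — contradiction.
v3 = False:
  propagation gives v2=True, v8=True, v1=False, v4=True; an empty clause results — contradiction.
Every branch closes, so no satisfying assignment exists.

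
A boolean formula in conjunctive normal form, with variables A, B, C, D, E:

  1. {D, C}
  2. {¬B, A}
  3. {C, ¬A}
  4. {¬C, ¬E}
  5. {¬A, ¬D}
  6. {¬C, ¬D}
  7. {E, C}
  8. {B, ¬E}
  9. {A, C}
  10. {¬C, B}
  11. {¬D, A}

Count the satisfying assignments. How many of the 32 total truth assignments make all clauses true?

The models are:
  A=T B=T C=T D=F E=F
Count: 1.

1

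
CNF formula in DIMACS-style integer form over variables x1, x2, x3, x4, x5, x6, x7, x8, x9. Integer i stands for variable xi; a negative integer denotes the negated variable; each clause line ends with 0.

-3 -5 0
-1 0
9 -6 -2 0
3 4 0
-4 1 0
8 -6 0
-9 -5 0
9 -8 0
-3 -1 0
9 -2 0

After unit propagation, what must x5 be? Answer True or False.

(!x1) is a unit clause: x1 = False.
(x1 || !x4) with x1 = False leaves only !x4, so x4 = False.
(x3 || x4) with x4 = False leaves only x3, so x3 = True.
(!x5 || !x3): since x3 = True, the clause reduces to (!x5). x5 = False.

False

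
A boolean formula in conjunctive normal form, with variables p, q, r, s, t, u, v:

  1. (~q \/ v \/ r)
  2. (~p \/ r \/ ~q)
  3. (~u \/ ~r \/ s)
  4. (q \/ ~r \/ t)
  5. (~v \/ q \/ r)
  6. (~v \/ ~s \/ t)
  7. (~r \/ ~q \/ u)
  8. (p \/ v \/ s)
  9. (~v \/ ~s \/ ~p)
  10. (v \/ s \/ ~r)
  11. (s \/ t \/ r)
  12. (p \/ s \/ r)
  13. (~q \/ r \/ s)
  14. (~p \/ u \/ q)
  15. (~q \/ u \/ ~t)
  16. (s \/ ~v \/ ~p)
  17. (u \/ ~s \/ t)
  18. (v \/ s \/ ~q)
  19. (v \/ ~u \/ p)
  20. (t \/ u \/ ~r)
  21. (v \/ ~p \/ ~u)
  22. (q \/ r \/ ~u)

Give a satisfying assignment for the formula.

p=False, q=True, r=False, s=True, t=True, u=True, v=True

Check each clause:
  1. (~q \/ v \/ r) — v is true.
  2. (r \/ ~p \/ ~q) — ~p is true.
  3. (~u \/ s \/ ~r) — s is true.
  4. (q \/ t \/ ~r) — ~r is true.
  5. (~v \/ q \/ r) — q is true.
  6. (t \/ ~s \/ ~v) — t is true.
  7. (~r \/ ~q \/ u) — ~r is true.
  8. (p \/ v \/ s) — s is true.
  9. (~s \/ ~v \/ ~p) — ~p is true.
  10. (~r \/ v \/ s) — s is true.
  11. (s \/ r \/ t) — s is true.
  12. (s \/ p \/ r) — s is true.
  13. (s \/ r \/ ~q) — s is true.
  14. (~p \/ u \/ q) — q is true.
  15. (~q \/ ~t \/ u) — u is true.
  16. (~v \/ ~p \/ s) — s is true.
  17. (t \/ ~s \/ u) — t is true.
  18. (~q \/ v \/ s) — s is true.
  19. (~u \/ p \/ v) — v is true.
  20. (~r \/ t \/ u) — ~r is true.
  21. (~u \/ v \/ ~p) — ~p is true.
  22. (~u \/ r \/ q) — q is true.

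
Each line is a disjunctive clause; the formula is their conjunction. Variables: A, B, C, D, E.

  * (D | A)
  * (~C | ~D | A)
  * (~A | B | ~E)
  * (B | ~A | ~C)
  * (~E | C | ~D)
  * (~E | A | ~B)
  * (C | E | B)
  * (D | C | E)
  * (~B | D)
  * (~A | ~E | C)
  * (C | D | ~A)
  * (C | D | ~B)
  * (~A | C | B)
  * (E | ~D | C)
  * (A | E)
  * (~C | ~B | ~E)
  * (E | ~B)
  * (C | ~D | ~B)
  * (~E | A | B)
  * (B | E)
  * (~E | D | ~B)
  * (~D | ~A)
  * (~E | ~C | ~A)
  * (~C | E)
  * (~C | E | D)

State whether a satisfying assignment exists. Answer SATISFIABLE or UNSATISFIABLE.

E = True:
  A = True:
    propagation gives B=True, D=True; an empty clause results — contradiction.
  A = False:
    propagation gives D=True, C=False; an empty clause results — contradiction.
E = False:
  propagation gives A=True, B=False; an empty clause results — contradiction.
Every branch closes, so no satisfying assignment exists.

UNSATISFIABLE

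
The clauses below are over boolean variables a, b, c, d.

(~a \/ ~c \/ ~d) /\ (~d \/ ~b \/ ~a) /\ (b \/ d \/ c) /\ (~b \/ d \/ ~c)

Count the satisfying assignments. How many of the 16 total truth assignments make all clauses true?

9

Split on d, then b.
  d=1, b=1: remaining (a,c) ∈ {(0,0); (0,1)} — 2.
  d=1, b=0: remaining (a,c) ∈ {(0,0); (0,1); (1,0)} — 3.
  d=0, b=1: remaining (a,c) ∈ {(0,0); (1,0)} — 2.
  d=0, b=0: remaining (a,c) ∈ {(0,1); (1,1)} — 2.
Total: 2 + 3 + 2 + 2 = 9.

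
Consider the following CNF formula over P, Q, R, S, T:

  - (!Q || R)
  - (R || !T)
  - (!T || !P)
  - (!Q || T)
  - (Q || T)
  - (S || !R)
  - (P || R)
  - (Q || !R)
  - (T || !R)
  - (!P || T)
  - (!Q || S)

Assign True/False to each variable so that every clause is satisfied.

P=False, Q=True, R=True, S=True, T=True

Check each clause:
  1. (!Q || R) — R is true.
  2. (!T || R) — R is true.
  3. (!P || !T) — !P is true.
  4. (!Q || T) — T is true.
  5. (T || Q) — Q is true.
  6. (S || !R) — S is true.
  7. (R || P) — R is true.
  8. (!R || Q) — Q is true.
  9. (!R || T) — T is true.
  10. (!P || T) — T is true.
  11. (!Q || S) — S is true.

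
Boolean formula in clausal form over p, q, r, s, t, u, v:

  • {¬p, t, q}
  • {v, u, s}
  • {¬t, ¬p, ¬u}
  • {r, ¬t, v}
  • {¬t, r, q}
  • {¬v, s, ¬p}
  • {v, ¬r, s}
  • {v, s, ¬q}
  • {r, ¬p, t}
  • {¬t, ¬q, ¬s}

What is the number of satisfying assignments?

41

Case analysis on t and s:
  t=T, s=T: v free; 3 ways for (p,q,r,u) × 2^1 = 6.
  t=T, s=F: u free; 3 ways for (p,q,r,v) × 2^1 = 6.
  t=F, s=T: u, v free; 5 ways for (p,q,r) × 2^2 = 20.
  t=F, s=F: 9 of the 32 assignments to (p,q,r,u,v) work.
Total: 6 + 6 + 20 + 9 = 41.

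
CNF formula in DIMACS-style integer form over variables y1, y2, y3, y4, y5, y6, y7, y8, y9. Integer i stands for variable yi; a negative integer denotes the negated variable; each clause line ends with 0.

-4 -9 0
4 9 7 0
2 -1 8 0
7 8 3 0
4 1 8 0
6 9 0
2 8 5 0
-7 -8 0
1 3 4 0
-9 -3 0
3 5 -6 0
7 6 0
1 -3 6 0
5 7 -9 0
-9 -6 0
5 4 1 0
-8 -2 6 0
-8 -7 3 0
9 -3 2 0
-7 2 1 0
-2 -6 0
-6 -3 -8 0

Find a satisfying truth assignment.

y1=0, y2=0, y3=0, y4=1, y5=1, y6=1, y7=0, y8=1, y9=0

Pure literal: y5 appears only positively; assign y5 = True.
Branch on y1: take y1 = False.
For the remaining variables, y2 = False, y3 = False, y4 = True, y6 = True, y7 = False, y8 = True, y9 = False works.
Every clause has at least one true literal under this assignment.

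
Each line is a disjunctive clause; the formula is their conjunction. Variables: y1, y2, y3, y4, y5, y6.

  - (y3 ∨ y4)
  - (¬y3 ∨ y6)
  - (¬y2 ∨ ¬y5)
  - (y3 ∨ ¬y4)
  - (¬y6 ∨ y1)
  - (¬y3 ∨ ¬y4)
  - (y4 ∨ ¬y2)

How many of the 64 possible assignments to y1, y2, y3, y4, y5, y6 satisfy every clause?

Satisfying assignments:
  y1=1 y2=0 y3=1 y4=0 y5=0 y6=1
  y1=1 y2=0 y3=1 y4=0 y5=1 y6=1
That's 2 in total.

2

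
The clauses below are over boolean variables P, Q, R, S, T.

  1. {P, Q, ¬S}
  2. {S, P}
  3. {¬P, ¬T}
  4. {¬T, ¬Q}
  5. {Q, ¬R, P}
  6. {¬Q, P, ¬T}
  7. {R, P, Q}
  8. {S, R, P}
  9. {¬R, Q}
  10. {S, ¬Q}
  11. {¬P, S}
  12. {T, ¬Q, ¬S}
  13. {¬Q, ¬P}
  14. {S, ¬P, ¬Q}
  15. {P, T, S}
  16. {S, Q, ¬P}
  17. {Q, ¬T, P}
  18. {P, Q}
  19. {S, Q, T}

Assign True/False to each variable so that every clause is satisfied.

P = T, Q = F, R = F, S = T, T = F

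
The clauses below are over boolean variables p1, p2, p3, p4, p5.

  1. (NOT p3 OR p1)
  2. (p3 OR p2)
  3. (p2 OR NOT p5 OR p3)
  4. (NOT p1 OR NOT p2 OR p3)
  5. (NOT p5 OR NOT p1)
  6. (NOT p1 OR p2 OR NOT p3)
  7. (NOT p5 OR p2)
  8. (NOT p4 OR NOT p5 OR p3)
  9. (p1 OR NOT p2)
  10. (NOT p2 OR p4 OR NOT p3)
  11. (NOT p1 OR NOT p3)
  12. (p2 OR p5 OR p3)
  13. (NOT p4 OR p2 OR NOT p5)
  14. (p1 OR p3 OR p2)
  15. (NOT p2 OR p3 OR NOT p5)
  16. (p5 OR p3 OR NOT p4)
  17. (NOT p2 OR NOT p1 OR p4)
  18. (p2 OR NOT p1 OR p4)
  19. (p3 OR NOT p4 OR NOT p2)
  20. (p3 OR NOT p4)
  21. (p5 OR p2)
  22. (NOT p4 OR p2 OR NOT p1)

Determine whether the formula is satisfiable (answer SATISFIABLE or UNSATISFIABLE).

UNSATISFIABLE

p2 = True:
  propagation gives p1=True, p3=True; an empty clause results — contradiction.
p2 = False:
  propagation gives p3=True, p1=True; an empty clause results — contradiction.
Every branch closes, so no satisfying assignment exists.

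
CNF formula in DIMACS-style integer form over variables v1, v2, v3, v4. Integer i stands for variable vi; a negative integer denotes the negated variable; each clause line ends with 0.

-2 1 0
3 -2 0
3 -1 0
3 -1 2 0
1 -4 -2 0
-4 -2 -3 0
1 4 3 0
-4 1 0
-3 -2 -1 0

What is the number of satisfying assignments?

The models are:
  v1=F v2=F v3=T v4=F
  v1=T v2=F v3=T v4=F
  v1=T v2=F v3=T v4=T
That's 3 in total.

3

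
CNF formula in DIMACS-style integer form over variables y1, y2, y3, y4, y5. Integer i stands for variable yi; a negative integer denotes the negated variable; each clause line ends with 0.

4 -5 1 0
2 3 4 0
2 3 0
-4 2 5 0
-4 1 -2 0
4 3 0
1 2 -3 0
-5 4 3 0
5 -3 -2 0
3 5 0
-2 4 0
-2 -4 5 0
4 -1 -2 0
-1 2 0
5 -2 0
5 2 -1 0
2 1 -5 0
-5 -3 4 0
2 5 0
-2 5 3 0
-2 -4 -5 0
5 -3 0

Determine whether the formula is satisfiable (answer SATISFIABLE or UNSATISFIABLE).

y2 = True:
  propagation gives y4=True, y1=True, y5=True; an empty clause results — contradiction.
y2 = False:
  propagation gives y3=True, y1=True; an empty clause results — contradiction.
Every branch closes, so no satisfying assignment exists.

UNSATISFIABLE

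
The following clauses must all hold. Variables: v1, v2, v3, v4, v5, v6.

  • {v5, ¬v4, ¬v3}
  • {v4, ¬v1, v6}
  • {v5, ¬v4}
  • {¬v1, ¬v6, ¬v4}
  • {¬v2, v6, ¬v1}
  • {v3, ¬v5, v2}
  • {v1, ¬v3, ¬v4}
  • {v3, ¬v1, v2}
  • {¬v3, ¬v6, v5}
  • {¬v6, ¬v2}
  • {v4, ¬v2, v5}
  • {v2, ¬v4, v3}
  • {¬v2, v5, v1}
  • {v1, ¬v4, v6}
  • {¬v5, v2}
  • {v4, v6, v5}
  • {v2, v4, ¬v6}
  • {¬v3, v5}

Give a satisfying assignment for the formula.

v1=0, v2=1, v3=1, v4=0, v5=1, v6=0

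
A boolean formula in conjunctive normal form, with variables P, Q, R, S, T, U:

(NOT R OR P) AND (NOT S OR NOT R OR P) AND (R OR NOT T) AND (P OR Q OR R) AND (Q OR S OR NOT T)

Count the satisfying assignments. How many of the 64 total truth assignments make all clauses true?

26

Split on R, then P.
  R=T, P=T: U free; 7 ways for (Q,S,T) × 2^1 = 14.
  R=T, P=F: a clause becomes empty — 0.
  R=F, P=T: forces T=F; Q, S, U free → 2^3 = 8.
  R=F, P=F: remaining (Q,S,T,U) ∈ {(T,F,F,F); (T,F,F,T); (T,T,F,F); (T,T,F,T)} — 4.
Total: 14 + 0 + 8 + 4 = 26.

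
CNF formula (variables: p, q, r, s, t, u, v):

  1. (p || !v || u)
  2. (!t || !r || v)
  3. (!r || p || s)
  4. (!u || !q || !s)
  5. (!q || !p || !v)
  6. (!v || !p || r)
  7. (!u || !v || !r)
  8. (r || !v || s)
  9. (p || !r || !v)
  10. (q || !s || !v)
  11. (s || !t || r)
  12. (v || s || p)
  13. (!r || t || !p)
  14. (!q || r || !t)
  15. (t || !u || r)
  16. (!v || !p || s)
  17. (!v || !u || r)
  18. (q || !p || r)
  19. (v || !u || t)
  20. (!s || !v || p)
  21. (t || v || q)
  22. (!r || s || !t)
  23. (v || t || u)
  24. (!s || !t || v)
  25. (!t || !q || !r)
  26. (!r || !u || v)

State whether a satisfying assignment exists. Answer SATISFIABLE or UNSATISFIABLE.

UNSATISFIABLE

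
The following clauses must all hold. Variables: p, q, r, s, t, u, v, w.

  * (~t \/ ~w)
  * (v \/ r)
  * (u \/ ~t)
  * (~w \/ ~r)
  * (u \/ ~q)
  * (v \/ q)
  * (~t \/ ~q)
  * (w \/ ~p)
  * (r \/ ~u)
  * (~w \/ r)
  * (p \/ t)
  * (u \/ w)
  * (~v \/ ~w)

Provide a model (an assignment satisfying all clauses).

p = F, q = F, r = T, s = T, t = T, u = T, v = T, w = F

Set p = False and propagate.
  then t is forced to True.
  then w is forced to False.
  then u is forced to True.
  then q is forced to False.
  then v is forced to True.
  then r is forced to True.
s is now unconstrained; take s = True.
Every clause has at least one true literal under this assignment.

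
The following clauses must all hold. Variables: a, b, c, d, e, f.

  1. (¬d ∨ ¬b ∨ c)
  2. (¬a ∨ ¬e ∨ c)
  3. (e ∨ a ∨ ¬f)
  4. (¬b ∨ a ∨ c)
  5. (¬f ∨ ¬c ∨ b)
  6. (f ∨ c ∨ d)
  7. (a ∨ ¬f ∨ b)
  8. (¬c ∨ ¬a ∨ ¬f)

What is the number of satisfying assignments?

24

Split on c, then a.
  c=T, a=T: forces f=F; b, d, e free → 2^3 = 8.
  c=T, a=F: d free; 5 ways for (b,e,f) × 2^1 = 10.
  c=F, a=T: remaining (b,d,e,f) ∈ {(F,F,F,T); (F,T,F,F); (F,T,F,T); (T,F,F,T)} — 4.
  c=F, a=F: remaining (b,d,e,f) ∈ {(F,T,F,F); (F,T,T,F)} — 2.
Total: 8 + 10 + 4 + 2 = 24.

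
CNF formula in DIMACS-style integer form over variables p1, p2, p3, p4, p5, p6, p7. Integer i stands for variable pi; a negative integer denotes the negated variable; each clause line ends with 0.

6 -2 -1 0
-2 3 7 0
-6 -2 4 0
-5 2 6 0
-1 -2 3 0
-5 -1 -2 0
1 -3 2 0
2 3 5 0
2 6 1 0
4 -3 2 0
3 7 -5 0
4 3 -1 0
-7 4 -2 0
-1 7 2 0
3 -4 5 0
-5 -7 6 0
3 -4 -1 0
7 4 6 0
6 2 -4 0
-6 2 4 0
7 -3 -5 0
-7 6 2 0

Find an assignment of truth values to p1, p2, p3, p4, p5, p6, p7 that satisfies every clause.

p1=0  p2=1  p3=1  p4=1  p5=0  p6=0  p7=0

Set p1 = False and propagate.
Try p2 = True.
Branch on p3: take p3 = True.
The remaining clauses are satisfied by p4 = True, p5 = False, p6 = False, p7 = False.
Every clause has at least one true literal under this assignment.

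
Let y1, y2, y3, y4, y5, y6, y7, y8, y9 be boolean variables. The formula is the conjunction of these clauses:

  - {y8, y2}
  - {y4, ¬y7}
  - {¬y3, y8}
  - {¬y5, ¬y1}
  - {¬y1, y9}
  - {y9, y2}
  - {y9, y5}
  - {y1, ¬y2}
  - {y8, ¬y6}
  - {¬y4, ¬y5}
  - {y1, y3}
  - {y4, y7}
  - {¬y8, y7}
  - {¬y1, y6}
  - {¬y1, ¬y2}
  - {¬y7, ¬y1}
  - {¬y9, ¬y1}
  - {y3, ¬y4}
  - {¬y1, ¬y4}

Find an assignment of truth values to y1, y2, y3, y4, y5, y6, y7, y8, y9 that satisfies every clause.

y1=0  y2=0  y3=1  y4=1  y5=0  y6=1  y7=1  y8=1  y9=1

Check each clause:
  1. {y8, y2} — y8 is true.
  2. {¬y7, y4} — y4 is true.
  3. {y8, ¬y3} — y8 is true.
  4. {¬y1, ¬y5} — ¬y5 is true.
  5. {y9, ¬y1} — y9 is true.
  6. {y9, y2} — y9 is true.
  7. {y9, y5} — y9 is true.
  8. {y1, ¬y2} — ¬y2 is true.
  9. {y8, ¬y6} — y8 is true.
  10. {¬y5, ¬y4} — ¬y5 is true.
  11. {y3, y1} — y3 is true.
  12. {y7, y4} — y4 is true.
  13. {¬y8, y7} — y7 is true.
  14. {¬y1, y6} — ¬y1 is true.
  15. {¬y2, ¬y1} — ¬y2 is true.
  16. {¬y7, ¬y1} — ¬y1 is true.
  17. {¬y9, ¬y1} — ¬y1 is true.
  18. {¬y4, y3} — y3 is true.
  19. {¬y4, ¬y1} — ¬y1 is true.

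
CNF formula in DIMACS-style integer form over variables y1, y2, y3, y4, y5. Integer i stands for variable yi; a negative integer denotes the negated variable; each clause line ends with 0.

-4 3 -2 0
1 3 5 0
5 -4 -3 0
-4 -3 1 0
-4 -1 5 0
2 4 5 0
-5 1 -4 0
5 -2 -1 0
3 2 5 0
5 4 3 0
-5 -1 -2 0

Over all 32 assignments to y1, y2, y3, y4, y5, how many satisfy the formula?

Case analysis on y5 and y4:
  y5=T, y4=T: remaining (y1,y2,y3) ∈ {(T,F,F); (T,F,T)} — 2.
  y5=T, y4=F: y3 free; 3 ways for (y1,y2) × 2^1 = 6.
  y5=F, y4=T: a clause becomes empty — 0.
  y5=F, y4=F: remaining (y1,y2,y3) ∈ {(F,T,T)} — 1.
Total: 2 + 6 + 0 + 1 = 9.

9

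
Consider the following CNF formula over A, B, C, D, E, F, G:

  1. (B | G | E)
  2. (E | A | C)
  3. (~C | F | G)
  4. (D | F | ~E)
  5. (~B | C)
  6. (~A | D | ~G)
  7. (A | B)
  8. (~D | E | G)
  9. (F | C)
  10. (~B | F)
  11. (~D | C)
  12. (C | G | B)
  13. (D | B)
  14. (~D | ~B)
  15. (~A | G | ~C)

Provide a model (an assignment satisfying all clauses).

A=True, B=False, C=True, D=True, E=False, F=True, G=True

Check each clause:
  1. (G | E | B) — G is true.
  2. (A | E | C) — A is true.
  3. (~C | G | F) — F is true.
  4. (~E | F | D) — ~E is true.
  5. (C | ~B) — C is true.
  6. (D | ~A | ~G) — D is true.
  7. (A | B) — A is true.
  8. (G | ~D | E) — G is true.
  9. (C | F) — C is true.
  10. (~B | F) — F is true.
  11. (C | ~D) — C is true.
  12. (G | B | C) — C is true.
  13. (D | B) — D is true.
  14. (~B | ~D) — ~B is true.
  15. (G | ~A | ~C) — G is true.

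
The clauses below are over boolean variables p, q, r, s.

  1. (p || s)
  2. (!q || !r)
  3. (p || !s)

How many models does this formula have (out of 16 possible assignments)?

Satisfying assignments:
  p=1 q=0 r=0 s=0
  p=1 q=0 r=0 s=1
  p=1 q=0 r=1 s=0
  p=1 q=0 r=1 s=1
  p=1 q=1 r=0 s=0
  p=1 q=1 r=0 s=1
Count: 6.

6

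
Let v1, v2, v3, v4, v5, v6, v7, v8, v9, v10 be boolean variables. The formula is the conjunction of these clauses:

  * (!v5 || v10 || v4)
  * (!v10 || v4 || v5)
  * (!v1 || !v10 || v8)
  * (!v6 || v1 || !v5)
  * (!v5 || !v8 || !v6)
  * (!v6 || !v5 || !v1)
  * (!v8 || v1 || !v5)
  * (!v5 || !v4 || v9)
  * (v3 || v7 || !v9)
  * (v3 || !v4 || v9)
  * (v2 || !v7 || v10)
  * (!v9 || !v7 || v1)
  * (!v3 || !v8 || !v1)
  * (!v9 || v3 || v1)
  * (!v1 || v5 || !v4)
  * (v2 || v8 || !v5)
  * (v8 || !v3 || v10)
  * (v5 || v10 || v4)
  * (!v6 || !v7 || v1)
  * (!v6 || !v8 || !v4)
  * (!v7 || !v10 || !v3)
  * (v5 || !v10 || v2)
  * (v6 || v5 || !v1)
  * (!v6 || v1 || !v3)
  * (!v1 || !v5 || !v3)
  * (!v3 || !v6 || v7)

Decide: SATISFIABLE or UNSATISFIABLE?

SATISFIABLE

Pure literal: v2 appears only positively; assign v2 = True.
Branch on v1: take v1 = True.
Try v3 = False.
Branch on v4: take v4 = True.
  then v9 is forced to True.
  then v7 is forced to True.
  then v5 is forced to True.
  then v6 is forced to False.
For the remaining variables, v8 = True, v10 = True works.
Every clause has at least one true literal under this assignment.
So v1 = T, v2 = T, v3 = F, v4 = T, v5 = T, v6 = F, v7 = T, v8 = T, v9 = T, v10 = T is a satisfying assignment.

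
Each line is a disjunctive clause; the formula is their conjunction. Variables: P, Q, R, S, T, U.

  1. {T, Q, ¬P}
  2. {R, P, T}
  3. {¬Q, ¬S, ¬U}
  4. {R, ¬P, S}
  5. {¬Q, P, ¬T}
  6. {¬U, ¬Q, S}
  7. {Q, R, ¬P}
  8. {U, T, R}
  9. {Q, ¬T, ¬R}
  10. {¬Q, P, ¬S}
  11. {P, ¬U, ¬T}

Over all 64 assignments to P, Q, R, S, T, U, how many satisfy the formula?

12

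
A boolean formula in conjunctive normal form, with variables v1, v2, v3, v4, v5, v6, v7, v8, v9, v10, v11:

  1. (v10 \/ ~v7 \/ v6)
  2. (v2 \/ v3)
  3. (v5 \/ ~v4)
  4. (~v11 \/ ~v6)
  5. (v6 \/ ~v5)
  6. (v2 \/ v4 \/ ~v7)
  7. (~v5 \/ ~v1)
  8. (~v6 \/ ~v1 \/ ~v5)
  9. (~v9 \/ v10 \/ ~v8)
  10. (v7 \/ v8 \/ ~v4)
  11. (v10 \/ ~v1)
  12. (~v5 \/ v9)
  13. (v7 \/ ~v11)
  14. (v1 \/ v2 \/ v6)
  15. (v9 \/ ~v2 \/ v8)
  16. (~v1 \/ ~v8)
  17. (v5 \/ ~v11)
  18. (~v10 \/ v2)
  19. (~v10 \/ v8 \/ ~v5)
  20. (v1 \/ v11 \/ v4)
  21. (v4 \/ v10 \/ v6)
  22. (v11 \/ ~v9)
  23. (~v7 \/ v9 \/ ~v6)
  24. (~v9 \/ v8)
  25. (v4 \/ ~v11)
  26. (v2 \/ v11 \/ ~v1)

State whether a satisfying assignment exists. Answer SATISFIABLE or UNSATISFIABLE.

UNSATISFIABLE

v1 = True:
  propagation gives v5=False, v4=False, v10=True, v8=False; an empty clause results — contradiction.
v1 = False:
  v4 = True:
    propagation gives v5=True, v6=True, v11=False, v9=True; an empty clause results — contradiction.
  v4 = False:
    propagation gives v11=True; an empty clause results — contradiction.
Every branch closes, so no satisfying assignment exists.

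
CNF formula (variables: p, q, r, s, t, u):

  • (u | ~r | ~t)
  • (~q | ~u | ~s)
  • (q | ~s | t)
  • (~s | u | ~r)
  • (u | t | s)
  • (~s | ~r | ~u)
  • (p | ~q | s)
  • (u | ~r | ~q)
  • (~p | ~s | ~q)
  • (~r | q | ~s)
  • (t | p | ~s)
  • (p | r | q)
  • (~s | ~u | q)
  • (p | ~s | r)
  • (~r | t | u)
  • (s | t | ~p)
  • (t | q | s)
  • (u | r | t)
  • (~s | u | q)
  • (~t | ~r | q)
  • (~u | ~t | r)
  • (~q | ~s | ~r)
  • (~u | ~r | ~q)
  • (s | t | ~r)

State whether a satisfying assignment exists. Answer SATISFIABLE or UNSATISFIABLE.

SATISFIABLE

Try p = True.
Try q = True.
  then s is forced to False.
  then t is forced to True.
Branch on r: take r = False.
  then u is forced to False.
So p = True, q = True, r = False, s = False, t = True, u = False is a satisfying assignment.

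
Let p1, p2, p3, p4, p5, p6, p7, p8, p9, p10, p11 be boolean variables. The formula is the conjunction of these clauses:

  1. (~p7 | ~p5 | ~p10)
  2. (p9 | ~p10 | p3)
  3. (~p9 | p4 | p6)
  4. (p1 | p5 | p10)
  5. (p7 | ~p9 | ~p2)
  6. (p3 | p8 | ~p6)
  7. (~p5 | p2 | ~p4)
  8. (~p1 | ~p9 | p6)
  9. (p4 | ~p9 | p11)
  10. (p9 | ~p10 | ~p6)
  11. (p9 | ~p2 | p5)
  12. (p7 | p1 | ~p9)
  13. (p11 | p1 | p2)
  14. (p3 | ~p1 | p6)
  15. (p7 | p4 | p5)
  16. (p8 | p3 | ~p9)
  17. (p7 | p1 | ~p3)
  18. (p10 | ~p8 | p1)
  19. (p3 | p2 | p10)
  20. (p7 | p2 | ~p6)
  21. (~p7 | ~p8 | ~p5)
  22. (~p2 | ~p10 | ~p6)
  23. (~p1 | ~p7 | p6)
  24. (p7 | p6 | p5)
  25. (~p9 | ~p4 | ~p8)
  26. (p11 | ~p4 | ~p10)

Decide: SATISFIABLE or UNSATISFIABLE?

SATISFIABLE

p11 occurs only positively in the remaining clauses — set p11 = True.
Set p1 = True and propagate.
Try p2 = False.
For the remaining variables, p3 = True, p4 = False, p5 = True, p6 = False, p7 = False, p8 = False, p9 = False, p10 = True works.
Every clause has at least one true literal under this assignment.
So p1=T  p2=F  p3=T  p4=F  p5=T  p6=F  p7=F  p8=F  p9=F  p10=T  p11=T is a satisfying assignment.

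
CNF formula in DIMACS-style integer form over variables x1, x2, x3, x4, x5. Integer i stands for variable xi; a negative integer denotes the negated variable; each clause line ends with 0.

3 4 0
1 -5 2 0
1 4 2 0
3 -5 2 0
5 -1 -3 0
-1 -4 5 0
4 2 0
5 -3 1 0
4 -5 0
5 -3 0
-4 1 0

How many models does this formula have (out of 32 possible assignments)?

3

The models are:
  x1=1 x2=0 x3=1 x4=1 x5=1
  x1=1 x2=1 x3=0 x4=1 x5=1
  x1=1 x2=1 x3=1 x4=1 x5=1
Count: 3.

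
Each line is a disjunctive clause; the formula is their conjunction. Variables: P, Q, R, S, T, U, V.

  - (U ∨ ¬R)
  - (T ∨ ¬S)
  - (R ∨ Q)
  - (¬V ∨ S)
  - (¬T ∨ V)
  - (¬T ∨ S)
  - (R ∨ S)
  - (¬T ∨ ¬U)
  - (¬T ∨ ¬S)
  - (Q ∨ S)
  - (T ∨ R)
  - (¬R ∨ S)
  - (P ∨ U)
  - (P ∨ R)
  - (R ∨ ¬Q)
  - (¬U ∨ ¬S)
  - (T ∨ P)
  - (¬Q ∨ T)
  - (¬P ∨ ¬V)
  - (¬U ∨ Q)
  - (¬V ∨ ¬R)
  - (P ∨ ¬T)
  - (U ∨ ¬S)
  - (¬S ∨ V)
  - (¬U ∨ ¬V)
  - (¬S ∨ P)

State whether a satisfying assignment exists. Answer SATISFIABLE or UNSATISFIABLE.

UNSATISFIABLE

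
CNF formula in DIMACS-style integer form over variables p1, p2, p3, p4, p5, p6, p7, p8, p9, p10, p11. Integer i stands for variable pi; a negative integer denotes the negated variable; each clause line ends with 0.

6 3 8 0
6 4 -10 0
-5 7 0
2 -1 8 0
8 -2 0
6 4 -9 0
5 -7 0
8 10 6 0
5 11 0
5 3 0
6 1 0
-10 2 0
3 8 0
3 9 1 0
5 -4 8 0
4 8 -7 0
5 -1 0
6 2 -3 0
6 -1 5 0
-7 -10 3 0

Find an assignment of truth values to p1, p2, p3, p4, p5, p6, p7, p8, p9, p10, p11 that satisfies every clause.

p1=T  p2=F  p3=T  p4=F  p5=T  p6=T  p7=T  p8=T  p9=T  p10=F  p11=F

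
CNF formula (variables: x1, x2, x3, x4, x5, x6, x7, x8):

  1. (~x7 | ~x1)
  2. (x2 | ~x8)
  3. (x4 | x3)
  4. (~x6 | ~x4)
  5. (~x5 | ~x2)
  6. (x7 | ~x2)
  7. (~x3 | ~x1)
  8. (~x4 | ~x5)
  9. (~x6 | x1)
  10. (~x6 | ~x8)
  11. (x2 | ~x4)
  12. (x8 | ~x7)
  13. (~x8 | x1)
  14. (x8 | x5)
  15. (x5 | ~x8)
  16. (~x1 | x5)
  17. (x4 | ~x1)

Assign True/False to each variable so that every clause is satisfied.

x1=False, x2=False, x3=True, x4=False, x5=True, x6=False, x7=False, x8=False

x6 occurs only negated in the remaining clauses — set x6 = False.
Branch on x1: take x1 = False.
  then x8 is forced to False.
  then x7 is forced to False.
  then x2 is forced to False.
  then x4 is forced to False.
  then x3 is forced to True.
  then x5 is forced to True.
Every clause has at least one true literal under this assignment.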